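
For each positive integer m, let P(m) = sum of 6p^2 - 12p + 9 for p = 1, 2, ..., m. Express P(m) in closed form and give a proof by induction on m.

P(m) = m(2m^2 - 3m + 4)

We claim P(m) = m(2m^2 - 3m + 4) for all m ≥ 1.
Base step (m = 1): P(1) = 3, and the closed form gives 3. They agree.
Inductive step: assume the claim holds for m = p, so P(p) = p(2p^2 - 3p + 4).
Then P(p+1) = P(p) + (6p^2 + 3) = (p(2p^2 - 3p + 4)) + (6p^2 + 3).
Simplifying, P(p+1) = (p + 1)(2p^2 + p + 3) = (p+1)(2(p+1)^2 - 3(p+1) + 4),
which is the closed form with m = p+1.
By the principle of mathematical induction, the result holds for all m ≥ 1.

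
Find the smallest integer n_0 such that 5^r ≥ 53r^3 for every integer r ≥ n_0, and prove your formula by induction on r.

n_0 = 6

At r = 5: 3125 < 6625, so the inequality fails and n_0 ≥ 6. We prove 5^r ≥ 53r^3 for all r ≥ 6.
Base step (r = 6): 5^r = 15625 and 53r^3 = 11448, so 15625 ≥ 11448.
Inductive step: suppose the statement holds for some j ≥ 6, so 5^j ≥ 53j^3.
Then 5^(j + 1) = 5·(5^j) ≥ 5·(53j^3).
Also, for j ≥ 6 we have 5·(53j^3) ≥ 53(j+1)^3, since 5 ≥ (1 + 1/j)^3 for all j ≥ 6.
Combining, 5^(j + 1) ≥ 53(j+1)^3.
By the principle of mathematical induction, the result holds for all r ≥ 6.
Hence the smallest such n_0 is 6.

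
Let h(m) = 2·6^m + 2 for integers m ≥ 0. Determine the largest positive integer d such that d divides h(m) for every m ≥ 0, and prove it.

d = 2

Computing the first values: h(0) = 4 and h(1) = 14; gcd(4, 14) = 2, so d ≤ 2.
We prove 2 | 2·6^m + 2 for all m ≥ 0 by induction on m.
For the base case m = 0: h(0) = 4 = 2·(2), so 2 | h(0).
Suppose the result is true for m = j, i.e. 2 | h(j). Then
h(j+1) = 2·6^(j+1) + 2 = 6·(2·6^j + 2) - 10 = 6·h(j) - 10. The first term is divisible by 2 by the inductive hypothesis, and -10 is divisible by 2. Hence 2 | h(j+1).
By the principle of mathematical induction, the result holds for all m ≥ 0.
Therefore the largest such d is 2.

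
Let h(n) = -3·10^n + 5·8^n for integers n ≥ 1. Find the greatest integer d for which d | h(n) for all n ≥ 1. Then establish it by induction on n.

Computing the first values: h(1) = 10 and h(2) = 20; gcd(10, 20) = 10, so d ≤ 10.
We prove 10 | -3·10^n + 5·8^n for all n ≥ 1 by induction on n.
When n = 1: h(1) = 10 = 10·(1), so 10 | h(1).
Suppose the result is true for n = p, i.e. 10 | h(p). Then
h(p+1) − 10·h(p) = (-3·10^(p+1) + 5·8^(p+1)) − 10·(-3·10^p + 5·8^p) = (5)·8^p·(8 − 10) = (-10)·8^p. Since 10 | h(p) by the inductive hypothesis, 10 | 10·h(p); and 10 | -10 since -10 = 10·-1. Therefore 10 | h(p+1).
This completes the induction.
Therefore the largest such d is 10.

d = 10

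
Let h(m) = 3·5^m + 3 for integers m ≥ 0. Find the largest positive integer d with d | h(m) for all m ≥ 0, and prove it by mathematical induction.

Computing the first values: h(0) = 6 and h(1) = 18; gcd(6, 18) = 6, so d ≤ 6.
We prove 6 | 3·5^m + 3 for all m ≥ 0 by induction on m.
Base step (m = 0): h(0) = 6 = 6·(1), so 6 | h(0).
Inductive step: assume the claim holds for m = p, i.e. 6 | h(p). Then
h(p+1) = 3·5^(p+1) + 3 = 5·(3·5^p + 3) - 12 = 5·h(p) - 12. The first term is divisible by 6 by the inductive hypothesis, and -12 is divisible by 6. Hence 6 | h(p+1).
By induction, the statement is established for all m ≥ 0.
Therefore the largest such d is 6.

d = 6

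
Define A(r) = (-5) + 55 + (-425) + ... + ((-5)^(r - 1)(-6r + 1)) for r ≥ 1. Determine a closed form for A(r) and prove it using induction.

A(r) = (-5)^r·r

We claim A(r) = (-5)^r·r for all r ≥ 1.
Base case (r = 1): A(1) = -5, and the closed form gives -5. They agree.
Inductive step: suppose the statement holds for some m ≥ 1, so A(m) = (-5)^m·m.
Then A(m+1) = A(m) + ((-5)^m(-6m - 5)) = ((-5)^m·m) + ((-5)^m(-6m - 5)).
Simplifying, A(m+1) = (-5)^(m + 1)(m + 1) = (-5)^(m+1)·(m+1),
which is the closed form with r = m+1.
This completes the induction.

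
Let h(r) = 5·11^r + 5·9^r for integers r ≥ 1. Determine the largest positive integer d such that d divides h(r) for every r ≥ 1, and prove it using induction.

d = 10

Computing the first values: h(1) = 100 and h(2) = 1010; gcd(100, 1010) = 10, so d ≤ 10.
We prove 10 | 5·11^r + 5·9^r for all r ≥ 1 by induction on r.
For the base case r = 1: h(1) = 100 = 10·(10), so 10 | h(1).
For the inductive step, assume it holds for an arbitrary i ≥ 1, i.e. 10 | h(i). Then
h(i+1) − 11·h(i) = (5·11^(i+1) + 5·9^(i+1)) − 11·(5·11^i + 5·9^i) = (5)·9^i·(9 − 11) = (-10)·9^i. Since 10 | h(i) by the inductive hypothesis, 10 | 11·h(i); and 10 | -10 since -10 = 10·-1. Therefore 10 | h(i+1).
By the principle of mathematical induction, the result holds for all r ≥ 1.
Therefore the largest such d is 10.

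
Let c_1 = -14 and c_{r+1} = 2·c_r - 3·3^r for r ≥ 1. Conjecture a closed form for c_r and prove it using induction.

Computing the first terms: c_1 = -14, c_2 = -37, c_3 = -101. This suggests c_r = -5·2^(r - 1) - 3^(r + 1).
Base case (r = 1): the formula gives -14 = -14 = c_1.
For the inductive step, assume it holds for an arbitrary j ≥ 1, so c_j = -5·2^(j - 1) - 3^(j + 1).
Then c_{j+1} = 2·c_j - 3·3^j = 2·(-5·2^(j - 1) - 3^(j + 1)) - 3·3^j = -5·2^j - 3^(j + 2) = -5·2^((j+1) - 1) - 3^((j+1) + 1),
which is the claimed formula at r = j+1.
By the principle of mathematical induction, the result holds for all r ≥ 1.

c_r = -5·2^(r - 1) - 3^(r + 1)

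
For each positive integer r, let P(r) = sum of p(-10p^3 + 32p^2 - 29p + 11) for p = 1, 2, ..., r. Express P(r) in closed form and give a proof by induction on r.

We claim P(r) = -r(r + 1)(2r^3 - 5r^2 + 2r - 1) for all r ≥ 1.
Base step (r = 1): P(1) = 4, and the closed form gives 4. They agree.
Inductive step: assume the claim holds for r = p, so P(p) = p(-2p^4 + 3p^3 + 3p^2 - p + 1).
Then P(p+1) = P(p) + (-10p^4 - 8p^3 + 7p^2 + 9p + 4) = (p(-2p^4 + 3p^3 + 3p^2 - p + 1)) + (-10p^4 - 8p^3 + 7p^2 + 9p + 4).
Simplifying, P(p+1) = -(p + 1)(p + 2)(2p^3 + p^2 - 2p - 2) = -(p+1)((p+1) + 1)(2(p+1)^3 - 5(p+1)^2 + 2(p+1) - 1),
which is the closed form with r = p+1.
This completes the induction.

P(r) = -r(r + 1)(2r^3 - 5r^2 + 2r - 1)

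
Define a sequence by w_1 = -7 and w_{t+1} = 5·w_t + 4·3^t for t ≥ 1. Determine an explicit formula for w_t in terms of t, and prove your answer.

w_t = -2·3^t - 5^(t - 1)

Computing the first terms: w_1 = -7, w_2 = -23, w_3 = -79. This suggests w_t = -2·3^t - 5^(t - 1).
When t = 1: the formula gives -7 = -7 = w_1.
For the inductive step, assume it holds for an arbitrary k ≥ 1, so w_k = -2·3^k - 5^(k - 1).
Then w_{k+1} = 5·w_k + 4·3^k = 5·(-2·3^k - 5^(k - 1)) + 4·3^k = -2·3^(k + 1) - 5^k = -2·3^(k+1) - 5^((k+1) - 1),
which is the claimed formula at t = k+1.
By induction, the statement is established for all t ≥ 1.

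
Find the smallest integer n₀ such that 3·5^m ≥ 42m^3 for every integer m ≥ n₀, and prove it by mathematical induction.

n₀ = 5

At m = 4: 1875 < 2688, so the inequality fails and n₀ ≥ 5. We prove 3·5^m ≥ 42m^3 for all m ≥ 5.
For the base case m = 5: 3·5^m = 9375 and 42m^3 = 5250, so 9375 ≥ 5250.
For the inductive step, assume it holds for an arbitrary i ≥ 5, so 3·5^i ≥ 42i^3.
Then 3·5^(i + 1) = 5·(3·5^i) ≥ 5·(42i^3).
Also, for i ≥ 5 we have 5·(42i^3) ≥ 42(i+1)^3, since 5 ≥ (1 + 1/i)^3 for all i ≥ 5.
Combining, 3·5^(i + 1) ≥ 42(i+1)^3.
By induction, the statement is established for all m ≥ 5.
Hence the smallest such n₀ is 5.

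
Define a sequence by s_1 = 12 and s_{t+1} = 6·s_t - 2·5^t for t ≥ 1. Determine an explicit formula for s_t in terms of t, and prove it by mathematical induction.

s_t = 2·5^t + 2·6^(t - 1)

Computing the first terms: s_1 = 12, s_2 = 62, s_3 = 322. This suggests s_t = 2·5^t + 2·6^(t - 1).
Base step (t = 1): the formula gives 12 = 12 = s_1.
Suppose the result is true for t = j, so s_j = 2·5^j + 2·6^(j - 1).
Then s_{j+1} = 6·s_j - 2·5^j = 6·(2·5^j + 2·6^(j - 1)) - 2·5^j = 2·5^(j + 1) + 2·6^j = 2·5^(j+1) + 2·6^((j+1) - 1),
which is the claimed formula at t = j+1.
Hence, by induction on t, the claim holds for every t ≥ 1.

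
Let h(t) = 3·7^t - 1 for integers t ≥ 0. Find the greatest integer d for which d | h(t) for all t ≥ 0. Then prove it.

Computing the first values: h(0) = 2 and h(1) = 20; gcd(2, 20) = 2, so d ≤ 2.
We prove 2 | 3·7^t - 1 for all t ≥ 0 by induction on t.
Base step (t = 0): h(0) = 2 = 2·(1), so 2 | h(0).
Inductive step: suppose the statement holds for some p ≥ 0, i.e. 2 | h(p). Then
h(p+1) = 3·7^(p+1) - 1 = 7·(3·7^p - 1) + 6 = 7·h(p) + 6. The first term is divisible by 2 by the inductive hypothesis, and 6 is divisible by 2. Hence 2 | h(p+1).
By the principle of mathematical induction, the result holds for all t ≥ 0.
Therefore the largest such d is 2.

d = 2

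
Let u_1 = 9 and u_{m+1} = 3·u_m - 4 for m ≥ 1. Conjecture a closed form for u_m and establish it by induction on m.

u_m = 7·3^(m - 1) + 2

Computing the first terms: u_1 = 9, u_2 = 23, u_3 = 65. This suggests u_m = 7·3^(m - 1) + 2.
For the base case m = 1: the formula gives 9 = 9 = u_1.
For the inductive step, assume it holds for an arbitrary p ≥ 1, so u_p = 7·3^(p - 1) + 2.
Then u_{p+1} = 3·u_p - 4 = 3·(7·3^(p - 1) + 2) - 4 = 7·3^p + 2 = 7·3^((p+1) - 1) + 2,
which is the claimed formula at m = p+1.
Hence, by induction on m, the claim holds for every m ≥ 1.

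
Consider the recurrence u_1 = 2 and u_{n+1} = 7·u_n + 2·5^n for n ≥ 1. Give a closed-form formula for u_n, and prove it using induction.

Computing the first terms: u_1 = 2, u_2 = 24, u_3 = 218. This suggests u_n = -5^n + 7^n.
Base step (n = 1): the formula gives 2 = 2 = u_1.
Inductive step: suppose the statement holds for some k ≥ 1, so u_k = -5^k + 7^k.
Then u_{k+1} = 7·u_k + 2·5^k = 7·(-5^k + 7^k) + 2·5^k = -5^(k + 1) + 7^(k + 1),
which is the claimed formula at n = k+1.
Hence, by induction on n, the claim holds for every n ≥ 1.

u_n = -5^n + 7^n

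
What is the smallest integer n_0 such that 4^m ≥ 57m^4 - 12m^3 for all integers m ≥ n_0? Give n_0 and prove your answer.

At m = 9: 262144 < 365229, so the inequality fails and n_0 ≥ 10. We prove 4^m ≥ 57m^4 - 12m^3 for all m ≥ 10.
Base step (m = 10): 4^m = 1048576 and 57m^4 - 12m^3 = 558000, so 1048576 ≥ 558000.
Inductive step: suppose the statement holds for some i ≥ 10, so 4^i ≥ 57i^4 - 12i^3.
Then 4^(i + 1) = 4·(4^i) ≥ 4·(57i^4 - 12i^3).
Also, for i ≥ 10 we have 4·(57i^4 - 12i^3) ≥ 57(i+1)^4 - 12(i+1)^3, since 4·(57i^4 - 12i^3) − (57(i+1)^4 - 12(i+1)^3) = 171i^4 - 264i^3 - 306i^2 - 192i - 45, which is nonnegative for all i ≥ 10.
Combining, 4^(i + 1) ≥ 57(i+1)^4 - 12(i+1)^3.
By the principle of mathematical induction, the result holds for all m ≥ 10.
Hence the smallest such n_0 is 10.

n_0 = 10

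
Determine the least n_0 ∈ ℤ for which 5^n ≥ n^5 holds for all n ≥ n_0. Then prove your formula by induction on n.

At n = 4: 625 < 1024, so the inequality fails and n_0 ≥ 5. We prove 5^n ≥ n^5 for all n ≥ 5.
When n = 5: 5^n = 3125 and n^5 = 3125, so 3125 ≥ 3125.
Inductive step: suppose the statement holds for some p ≥ 5, so 5^p ≥ p^5.
Then 5^(p + 1) = 5·(5^p) ≥ 5·(p^5).
Also, for p ≥ 5 we have 5·(p^5) ≥ (p+1)^5, since 5 ≥ (1 + 1/p)^5 for all p ≥ 5.
Combining, 5^(p + 1) ≥ (p+1)^5.
Hence, by induction on n, the claim holds for every n ≥ 5.
Hence the smallest such n_0 is 5.

n_0 = 5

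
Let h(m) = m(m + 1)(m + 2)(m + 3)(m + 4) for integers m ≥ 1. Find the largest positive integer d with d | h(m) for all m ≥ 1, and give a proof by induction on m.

Computing the first values: h(1) = 120 and h(2) = 720; gcd(120, 720) = 120, so d ≤ 120.
We prove 120 | m(m + 1)(m + 2)(m + 3)(m + 4) for all m ≥ 1 by induction on m.
When m = 1: h(1) = 120 = 120·(1), so 120 | h(1).
Inductive step: assume the claim holds for m = r, i.e. 120 | h(r). Then
h(r+1) − h(r) = (r+1)·(r+2)·(r+3)·(r+4)·(r+5) − r·(r+1)·(r+2)·(r+3)·(r+4) = (r+1)·(r+2)·(r+3)·(r+4)·[(r+5) − r] = 5·(r+1)·(r+2)·(r+3)·(r+4). The product of 4 consecutive integers is divisible by (4)! = 24, so h(r+1) − h(r) is divisible by 5·24 = 120. By the inductive hypothesis 120 | h(r), hence 120 | h(r+1).
Hence, by induction on m, the claim holds for every m ≥ 1.
Therefore the largest such d is 120.

d = 120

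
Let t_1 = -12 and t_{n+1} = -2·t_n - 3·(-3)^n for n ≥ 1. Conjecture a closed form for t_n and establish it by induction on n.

t_n = -3(-2)^(n - 1) - (-3)^(n + 1)

Computing the first terms: t_1 = -12, t_2 = 33, t_3 = -93. This suggests t_n = -3(-2)^(n - 1) - (-3)^(n + 1).
Base case (n = 1): the formula gives -12 = -12 = t_1.
Inductive step: assume the claim holds for n = p, so t_p = -3(-2)^(p - 1) - (-3)^(p + 1).
Then t_{p+1} = -2·t_p - 3·(-3)^p = -2·(-3(-2)^(p - 1) - (-3)^(p + 1)) - 3·(-3)^p = -3(-2)^p - (-3)^(p + 2) = -3(-2)^((p+1) - 1) - (-3)^((p+1) + 1),
which is the claimed formula at n = p+1.
This completes the induction.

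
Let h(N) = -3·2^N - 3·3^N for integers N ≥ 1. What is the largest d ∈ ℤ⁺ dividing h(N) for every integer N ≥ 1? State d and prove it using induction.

Computing the first values: h(1) = -15 and h(2) = -39; gcd(-15, -39) = 3, so d ≤ 3.
We prove 3 | -3·2^N - 3·3^N for all N ≥ 1 by induction on N.
Base case (N = 1): h(1) = -15 = 3·(-5), so 3 | h(1).
For the inductive step, assume it holds for an arbitrary k ≥ 1, i.e. 3 | h(k). Then
h(k+1) − 3·h(k) = (-3·2^(k+1) - 3·3^(k+1)) − 3·(-3·2^k - 3·3^k) = (-3)·2^k·(2 − 3) = (3)·2^k. Since 3 | h(k) by the inductive hypothesis, 3 | 3·h(k); and 3 | 3 since 3 = 3·1. Therefore 3 | h(k+1).
Hence, by induction on N, the claim holds for every N ≥ 1.
Therefore the largest such d is 3.

d = 3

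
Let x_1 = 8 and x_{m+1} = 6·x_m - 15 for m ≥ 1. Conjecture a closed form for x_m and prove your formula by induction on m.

x_m = 5·6^(m - 1) + 3

Computing the first terms: x_1 = 8, x_2 = 33, x_3 = 183. This suggests x_m = 5·6^(m - 1) + 3.
When m = 1: the formula gives 8 = 8 = x_1.
For the inductive step, assume it holds for an arbitrary j ≥ 1, so x_j = 5·6^(j - 1) + 3.
Then x_{j+1} = 6·x_j - 15 = 6·(5·6^(j - 1) + 3) - 15 = 5·6^j + 3 = 5·6^((j+1) - 1) + 3,
which is the claimed formula at m = j+1.
By the principle of mathematical induction, the result holds for all m ≥ 1.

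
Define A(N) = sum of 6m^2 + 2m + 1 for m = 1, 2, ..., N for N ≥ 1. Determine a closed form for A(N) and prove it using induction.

We claim A(N) = N(2N^2 + 4N + 3) for all N ≥ 1.
For the base case N = 1: A(1) = 9, and the closed form gives 9. They agree.
Inductive step: assume the claim holds for N = m, so A(m) = m(2m^2 + 4m + 3).
Then A(m+1) = A(m) + (6m^2 + 14m + 9) = (m(2m^2 + 4m + 3)) + (6m^2 + 14m + 9).
Simplifying, A(m+1) = (m + 1)(2m^2 + 8m + 9) = (m+1)(2(m+1)^2 + 4(m+1) + 3),
which is the closed form with N = m+1.
Hence, by induction on N, the claim holds for every N ≥ 1.

A(N) = N(2N^2 + 4N + 3)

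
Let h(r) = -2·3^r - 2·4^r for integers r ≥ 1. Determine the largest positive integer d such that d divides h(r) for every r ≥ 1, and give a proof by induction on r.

Computing the first values: h(1) = -14 and h(2) = -50; gcd(-14, -50) = 2, so d ≤ 2.
We prove 2 | -2·3^r - 2·4^r for all r ≥ 1 by induction on r.
Base step (r = 1): h(1) = -14 = 2·(-7), so 2 | h(1).
Inductive step: suppose the statement holds for some k ≥ 1, i.e. 2 | h(k). Then
h(k+1) − 4·h(k) = (-2·3^(k+1) - 2·4^(k+1)) − 4·(-2·3^k - 2·4^k) = (-2)·3^k·(3 − 4) = (2)·3^k. Since 2 | h(k) by the inductive hypothesis, 2 | 4·h(k); and 2 | 2 since 2 = 2·1. Therefore 2 | h(k+1).
By induction, the statement is established for all r ≥ 1.
Therefore the largest such d is 2.

d = 2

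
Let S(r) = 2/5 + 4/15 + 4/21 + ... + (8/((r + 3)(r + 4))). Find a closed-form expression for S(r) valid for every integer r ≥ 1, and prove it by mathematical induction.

We claim S(r) = 2r/(r + 4) for all r ≥ 1.
For the base case r = 1: S(1) = 2/5, and the closed form gives 2/5. They agree.
Inductive step: suppose the statement holds for some i ≥ 1, so S(i) = 2i/(i + 4).
Then S(i+1) = S(i) + (8/((i + 4)(i + 5))) = (2i/(i + 4)) + (8/((i + 4)(i + 5))).
Simplifying, S(i+1) = 2(i + 1)/(i + 5) = 2(i+1)/((i+1) + 4),
which is the closed form with r = i+1.
By the principle of mathematical induction, the result holds for all r ≥ 1.

S(r) = 2r/(r + 4)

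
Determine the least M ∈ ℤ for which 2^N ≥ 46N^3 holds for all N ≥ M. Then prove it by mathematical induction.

M = 19

At N = 18: 262144 < 268272, so the inequality fails and M ≥ 19. We prove 2^N ≥ 46N^3 for all N ≥ 19.
Base case (N = 19): 2^N = 524288 and 46N^3 = 315514, so 524288 ≥ 315514.
For the inductive step, assume it holds for an arbitrary p ≥ 19, so 2^p ≥ 46p^3.
Then 2^(p + 1) = 2·(2^p) ≥ 2·(46p^3).
Also, for p ≥ 19 we have 2·(46p^3) ≥ 46(p+1)^3, since 2 ≥ (1 + 1/p)^3 for all p ≥ 19.
Combining, 2^(p + 1) ≥ 46(p+1)^3.
Hence, by induction on N, the claim holds for every N ≥ 19.
Hence the smallest such M is 19.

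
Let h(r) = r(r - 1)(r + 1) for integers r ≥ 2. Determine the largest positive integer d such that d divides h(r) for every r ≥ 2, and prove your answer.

d = 6

Computing the first values: h(2) = 6 and h(3) = 24; gcd(6, 24) = 6, so d ≤ 6.
We prove 6 | r(r - 1)(r + 1) for all r ≥ 2 by induction on r.
For the base case r = 2: h(2) = 6 = 6·(1), so 6 | h(2).
Inductive step: assume the claim holds for r = m, i.e. 6 | h(m). Then
h(m+1) − h(m) = m·(m+1)·(m+2) − (m-1)·m·(m+1) = m·(m+1)·[(m+2) − (m-1)] = 3·m·(m+1). The product of 2 consecutive integers is divisible by (2)! = 2, so h(m+1) − h(m) is divisible by 3·2 = 6. By the inductive hypothesis 6 | h(m), hence 6 | h(m+1).
By the principle of mathematical induction, the result holds for all r ≥ 2.
Therefore the largest such d is 6.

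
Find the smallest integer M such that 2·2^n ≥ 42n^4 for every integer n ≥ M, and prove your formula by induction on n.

At n = 22: 8388608 < 9838752, so the inequality fails and M ≥ 23. We prove 2·2^n ≥ 42n^4 for all n ≥ 23.
Base step (n = 23): 2·2^n = 16777216 and 42n^4 = 11753322, so 16777216 ≥ 11753322.
Inductive step: suppose the statement holds for some p ≥ 23, so 2·2^p ≥ 42p^4.
Then 2·2^(p + 1) = 2·(2·2^p) ≥ 2·(42p^4).
Also, for p ≥ 23 we have 2·(42p^4) ≥ 42(p+1)^4, since 2 ≥ (1 + 1/p)^4 for all p ≥ 23.
Combining, 2·2^(p + 1) ≥ 42(p+1)^4.
Hence, by induction on n, the claim holds for every n ≥ 23.
Hence the smallest such M is 23.

M = 23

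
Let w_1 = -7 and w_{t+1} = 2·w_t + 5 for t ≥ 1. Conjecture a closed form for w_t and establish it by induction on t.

Computing the first terms: w_1 = -7, w_2 = -9, w_3 = -13. This suggests w_t = -2^t - 5.
Base case (t = 1): the formula gives -7 = -7 = w_1.
Suppose the result is true for t = p, so w_p = -2^p - 5.
Then w_{p+1} = 2·w_p + 5 = 2·(-2^p - 5) + 5 = -2^(p + 1) - 5,
which is the claimed formula at t = p+1.
Hence, by induction on t, the claim holds for every t ≥ 1.

w_t = -2^t - 5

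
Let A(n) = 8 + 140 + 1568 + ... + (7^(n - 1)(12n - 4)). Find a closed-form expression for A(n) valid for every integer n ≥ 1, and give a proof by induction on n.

A(n) = 7^n(2n - 1) + 1

We claim A(n) = 7^n(2n - 1) + 1 for all n ≥ 1.
Base case (n = 1): A(1) = 8, and the closed form gives 8. They agree.
Inductive step: assume the claim holds for n = j, so A(j) = 7^j(2j - 1) + 1.
Then A(j+1) = A(j) + (7^j(12j + 8)) = (7^j(2j - 1) + 1) + (7^j(12j + 8)).
Simplifying, A(j+1) = 14·7^j·j + 7·7^j + 1 = 7^(j+1)(2(j+1) - 1) + 1,
which is the closed form with n = j+1.
By the principle of mathematical induction, the result holds for all n ≥ 1.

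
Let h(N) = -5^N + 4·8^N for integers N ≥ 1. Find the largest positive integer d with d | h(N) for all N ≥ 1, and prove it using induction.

Computing the first values: h(1) = 27 and h(2) = 231; gcd(27, 231) = 3, so d ≤ 3.
We prove 3 | -5^N + 4·8^N for all N ≥ 1 by induction on N.
When N = 1: h(1) = 27 = 3·(9), so 3 | h(1).
Suppose the result is true for N = k, i.e. 3 | h(k). Then
h(k+1) − 8·h(k) = (-5^(k+1) + 4·8^(k+1)) − 8·(-5^k + 4·8^k) = (-1)·5^k·(5 − 8) = (3)·5^k. Since 3 | h(k) by the inductive hypothesis, 3 | 8·h(k); and 3 | 3 since 3 = 3·1. Therefore 3 | h(k+1).
By induction, the statement is established for all N ≥ 1.
Therefore the largest such d is 3.

d = 3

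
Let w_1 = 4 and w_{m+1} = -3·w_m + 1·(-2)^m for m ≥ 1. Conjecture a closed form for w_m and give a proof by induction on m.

Computing the first terms: w_1 = 4, w_2 = -14, w_3 = 46. This suggests w_m = (-2)^m - 2(-3)^m.
For the base case m = 1: the formula gives 4 = 4 = w_1.
Suppose the result is true for m = k, so w_k = (-2)^k - 2(-3)^k.
Then w_{k+1} = -3·w_k + 1·(-2)^k = -3·((-2)^k - 2(-3)^k) + 1·(-2)^k = (-2)^(k + 1) - 2(-3)^(k + 1),
which is the claimed formula at m = k+1.
By induction, the statement is established for all m ≥ 1.

w_m = (-2)^m - 2(-3)^m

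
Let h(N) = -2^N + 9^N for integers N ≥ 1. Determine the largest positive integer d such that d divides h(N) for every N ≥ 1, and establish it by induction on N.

Computing the first values: h(1) = 7 and h(2) = 77; gcd(7, 77) = 7, so d ≤ 7.
We prove 7 | -2^N + 9^N for all N ≥ 1 by induction on N.
When N = 1: h(1) = 7 = 7·(1), so 7 | h(1).
For the inductive step, assume it holds for an arbitrary k ≥ 1, i.e. 7 | h(k). Then
9^{k+1} − 2^{k+1} = 9·9^k − 2·2^k = 9·(9^k − 2^k) + (7)·2^k. The first term is divisible by 7 by the inductive hypothesis, and the second term (7)·2^k is divisible by 7 since 7 | 7. Hence 7 | h(k+1).
By induction, the statement is established for all N ≥ 1.
Therefore the largest such d is 7.

d = 7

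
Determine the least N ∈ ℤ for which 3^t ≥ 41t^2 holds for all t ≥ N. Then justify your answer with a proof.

At t = 6: 729 < 1476, so the inequality fails and N ≥ 7. We prove 3^t ≥ 41t^2 for all t ≥ 7.
When t = 7: 3^t = 2187 and 41t^2 = 2009, so 2187 ≥ 2009.
Suppose the result is true for t = i, so 3^i ≥ 41i^2.
Then 3^(i + 1) = 3·(3^i) ≥ 3·(41i^2).
Also, for i ≥ 7 we have 3·(41i^2) ≥ 41(i+1)^2, since 3 ≥ (1 + 1/i)^2 for all i ≥ 7.
Combining, 3^(i + 1) ≥ 41(i+1)^2.
Hence, by induction on t, the claim holds for every t ≥ 7.
Hence the smallest such N is 7.

N = 7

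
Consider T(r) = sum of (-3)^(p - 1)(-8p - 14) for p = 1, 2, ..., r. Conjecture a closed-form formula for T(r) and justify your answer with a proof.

We claim T(r) = 2(-3)^r(r + 2) - 4 for all r ≥ 1.
Base step (r = 1): T(1) = -22, and the closed form gives -22. They agree.
Inductive step: suppose the statement holds for some p ≥ 1, so T(p) = 2(-3)^p(p + 2) - 4.
Then T(p+1) = T(p) + ((-3)^p(-8p - 22)) = (2(-3)^p(p + 2) - 4) + ((-3)^p(-8p - 22)).
Simplifying, T(p+1) = -6(-3)^p·p - 18(-3)^p - 4 = 2(-3)^(p+1)((p+1) + 2) - 4,
which is the closed form with r = p+1.
By induction, the statement is established for all r ≥ 1.

T(r) = 2(-3)^r(r + 2) - 4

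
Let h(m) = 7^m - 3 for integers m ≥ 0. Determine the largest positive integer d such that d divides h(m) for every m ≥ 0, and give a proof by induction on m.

Computing the first values: h(0) = -2 and h(1) = 4; gcd(-2, 4) = 2, so d ≤ 2.
We prove 2 | 7^m - 3 for all m ≥ 0 by induction on m.
When m = 0: h(0) = -2 = 2·(-1), so 2 | h(0).
Inductive step: assume the claim holds for m = k, i.e. 2 | h(k). Then
h(k+1) = 7^(k+1) - 3 = 7·(7^k - 3) + 18 = 7·h(k) + 18. The first term is divisible by 2 by the inductive hypothesis, and 18 is divisible by 2. Hence 2 | h(k+1).
This completes the induction.
Therefore the largest such d is 2.

d = 2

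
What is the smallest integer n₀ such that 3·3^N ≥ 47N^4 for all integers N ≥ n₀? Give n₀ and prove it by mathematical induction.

n₀ = 12

At N = 11: 531441 < 688127, so the inequality fails and n₀ ≥ 12. We prove 3·3^N ≥ 47N^4 for all N ≥ 12.
Base step (N = 12): 3·3^N = 1594323 and 47N^4 = 974592, so 1594323 ≥ 974592.
Inductive step: assume the claim holds for N = j, so 3·3^j ≥ 47j^4.
Then 3·3^(j + 1) = 3·(3·3^j) ≥ 3·(47j^4).
Also, for j ≥ 12 we have 3·(47j^4) ≥ 47(j+1)^4, since 3 ≥ (1 + 1/j)^4 for all j ≥ 12.
Combining, 3·3^(j + 1) ≥ 47(j+1)^4.
By the principle of mathematical induction, the result holds for all N ≥ 12.
Hence the smallest such n₀ is 12.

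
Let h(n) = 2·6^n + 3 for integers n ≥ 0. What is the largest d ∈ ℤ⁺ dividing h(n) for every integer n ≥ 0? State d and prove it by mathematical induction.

d = 5

Computing the first values: h(0) = 5 and h(1) = 15; gcd(5, 15) = 5, so d ≤ 5.
We prove 5 | 2·6^n + 3 for all n ≥ 0 by induction on n.
For the base case n = 0: h(0) = 5 = 5·(1), so 5 | h(0).
For the inductive step, assume it holds for an arbitrary i ≥ 0, i.e. 5 | h(i). Then
h(i+1) = 2·6^(i+1) + 3 = 6·(2·6^i + 3) - 15 = 6·h(i) - 15. The first term is divisible by 5 by the inductive hypothesis, and -15 is divisible by 5. Hence 5 | h(i+1).
By induction, the statement is established for all n ≥ 0.
Therefore the largest such d is 5.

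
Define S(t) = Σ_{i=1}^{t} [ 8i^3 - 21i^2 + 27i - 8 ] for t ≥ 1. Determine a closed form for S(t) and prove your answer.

S(t) = t(2t^3 - 3t^2 + 5t + 2)

We claim S(t) = t(2t^3 - 3t^2 + 5t + 2) for all t ≥ 1.
Base step (t = 1): S(1) = 6, and the closed form gives 6. They agree.
Inductive step: suppose the statement holds for some i ≥ 1, so S(i) = i(2i^3 - 3i^2 + 5i + 2).
Then S(i+1) = S(i) + (8i^3 + 3i^2 + 9i + 6) = (i(2i^3 - 3i^2 + 5i + 2)) + (8i^3 + 3i^2 + 9i + 6).
Simplifying, S(i+1) = (i + 1)(2i^3 + 3i^2 + 5i + 6) = (i+1)(2(i+1)^3 - 3(i+1)^2 + 5(i+1) + 2),
which is the closed form with t = i+1.
Hence, by induction on t, the claim holds for every t ≥ 1.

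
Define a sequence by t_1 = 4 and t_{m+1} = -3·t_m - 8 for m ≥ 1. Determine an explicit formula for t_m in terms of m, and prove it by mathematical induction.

t_m = -2(-3)^m - 2

Computing the first terms: t_1 = 4, t_2 = -20, t_3 = 52. This suggests t_m = -2(-3)^m - 2.
Base case (m = 1): the formula gives 4 = 4 = t_1.
Inductive step: assume the claim holds for m = p, so t_p = -2(-3)^p - 2.
Then t_{p+1} = -3·t_p - 8 = -3·(-2(-3)^p - 2) - 8 = -2(-3)^(p + 1) - 2,
which is the claimed formula at m = p+1.
This completes the induction.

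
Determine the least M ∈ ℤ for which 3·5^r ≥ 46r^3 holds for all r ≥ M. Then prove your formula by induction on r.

M = 5

At r = 4: 1875 < 2944, so the inequality fails and M ≥ 5. We prove 3·5^r ≥ 46r^3 for all r ≥ 5.
When r = 5: 3·5^r = 9375 and 46r^3 = 5750, so 9375 ≥ 5750.
Inductive step: suppose the statement holds for some i ≥ 5, so 3·5^i ≥ 46i^3.
Then 3·5^(i + 1) = 5·(3·5^i) ≥ 5·(46i^3).
Also, for i ≥ 5 we have 5·(46i^3) ≥ 46(i+1)^3, since 5 ≥ (1 + 1/i)^3 for all i ≥ 5.
Combining, 3·5^(i + 1) ≥ 46(i+1)^3.
This completes the induction.
Hence the smallest such M is 5.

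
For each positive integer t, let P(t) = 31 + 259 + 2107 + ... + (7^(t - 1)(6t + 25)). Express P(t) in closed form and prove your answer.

We claim P(t) = 7^t(t + 4) - 4 for all t ≥ 1.
When t = 1: P(1) = 31, and the closed form gives 31. They agree.
Suppose the result is true for t = m, so P(m) = 7^m(m + 4) - 4.
Then P(m+1) = P(m) + (7^m(6m + 31)) = (7^m(m + 4) - 4) + (7^m(6m + 31)).
Simplifying, P(m+1) = 7·7^m·m + 35·7^m - 4 = 7^(m+1)((m+1) + 4) - 4,
which is the closed form with t = m+1.
This completes the induction.

P(t) = 7^t(t + 4) - 4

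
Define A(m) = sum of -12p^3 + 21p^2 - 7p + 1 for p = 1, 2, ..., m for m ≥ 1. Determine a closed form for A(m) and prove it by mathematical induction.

A(m) = -m(3m^3 - m^2 - 4m - 1)

We claim A(m) = -m(3m^3 - m^2 - 4m - 1) for all m ≥ 1.
For the base case m = 1: A(1) = 3, and the closed form gives 3. They agree.
Inductive step: assume the claim holds for m = p, so A(p) = p(-3p^3 + p^2 + 4p + 1).
Then A(p+1) = A(p) + (-12p^3 - 15p^2 - p + 3) = (p(-3p^3 + p^2 + 4p + 1)) + (-12p^3 - 15p^2 - p + 3).
Simplifying, A(p+1) = -(p + 1)(3p^3 + 8p^2 + 3p - 3) = -(p+1)(3(p+1)^3 - (p+1)^2 - 4(p+1) - 1),
which is the closed form with m = p+1.
By the principle of mathematical induction, the result holds for all m ≥ 1.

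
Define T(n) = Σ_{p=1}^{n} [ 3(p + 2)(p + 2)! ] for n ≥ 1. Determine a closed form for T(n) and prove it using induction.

We claim T(n) = 3(n + 3)! - 18 for all n ≥ 1.
Base case (n = 1): T(1) = 54, and the closed form gives 54. They agree.
Inductive step: suppose the statement holds for some p ≥ 1, so T(p) = 3(p + 3)! - 18.
Then T(p+1) = T(p) + (3(p + 3)(p + 3)!) = (3(p + 3)! - 18) + (3(p + 3)(p + 3)!).
Simplifying, T(p+1) = 3((p+1) + 3)! - 18,
which is the closed form with n = p+1.
Hence, by induction on n, the claim holds for every n ≥ 1.

T(n) = 3(n + 3)! - 18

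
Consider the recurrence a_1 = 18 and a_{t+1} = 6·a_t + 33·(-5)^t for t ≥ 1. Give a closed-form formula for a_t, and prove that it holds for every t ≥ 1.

Computing the first terms: a_1 = 18, a_2 = -57, a_3 = 483. This suggests a_t = -3(-5)^t + 3·6^(t - 1).
For the base case t = 1: the formula gives 18 = 18 = a_1.
Inductive step: assume the claim holds for t = r, so a_r = -3(-5)^r + 3·6^(r - 1).
Then a_{r+1} = 6·a_r + 33·(-5)^r = 6·(-3(-5)^r + 3·6^(r - 1)) + 33·(-5)^r = -3(-5)^(r + 1) + 3·6^r = -3(-5)^(r+1) + 3·6^((r+1) - 1),
which is the claimed formula at t = r+1.
This completes the induction.

a_t = -3(-5)^t + 3·6^(t - 1)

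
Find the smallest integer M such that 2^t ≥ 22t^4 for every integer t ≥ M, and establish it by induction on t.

At t = 22: 4194304 < 5153632, so the inequality fails and M ≥ 23. We prove 2^t ≥ 22t^4 for all t ≥ 23.
Base step (t = 23): 2^t = 8388608 and 22t^4 = 6156502, so 8388608 ≥ 6156502.
Inductive step: suppose the statement holds for some i ≥ 23, so 2^i ≥ 22i^4.
Then 2^(i + 1) = 2·(2^i) ≥ 2·(22i^4).
Also, for i ≥ 23 we have 2·(22i^4) ≥ 22(i+1)^4, since 2 ≥ (1 + 1/i)^4 for all i ≥ 23.
Combining, 2^(i + 1) ≥ 22(i+1)^4.
This completes the induction.
Hence the smallest such M is 23.

M = 23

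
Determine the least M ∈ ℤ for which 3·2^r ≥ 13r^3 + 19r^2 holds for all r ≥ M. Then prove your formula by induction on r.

At r = 13: 24576 < 31772, so the inequality fails and M ≥ 14. We prove 3·2^r ≥ 13r^3 + 19r^2 for all r ≥ 14.
Base step (r = 14): 3·2^r = 49152 and 13r^3 + 19r^2 = 39396, so 49152 ≥ 39396.
For the inductive step, assume it holds for an arbitrary k ≥ 14, so 3·2^k ≥ 13k^3 + 19k^2.
Then 3·2^(k + 1) = 2·(3·2^k) ≥ 2·(13k^3 + 19k^2).
Also, for k ≥ 14 we have 2·(13k^3 + 19k^2) ≥ 13(k+1)^3 + 19(k+1)^2, since 2·(13k^3 + 19k^2) − (13(k+1)^3 + 19(k+1)^2) = 13k^3 - 20k^2 - 77k - 32, which is nonnegative for all k ≥ 14.
Combining, 3·2^(k + 1) ≥ 13(k+1)^3 + 19(k+1)^2.
By the principle of mathematical induction, the result holds for all r ≥ 14.
Hence the smallest such M is 14.

M = 14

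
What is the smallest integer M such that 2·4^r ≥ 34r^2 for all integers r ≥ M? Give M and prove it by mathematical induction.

At r = 4: 512 < 544, so the inequality fails and M ≥ 5. We prove 2·4^r ≥ 34r^2 for all r ≥ 5.
Base case (r = 5): 2·4^r = 2048 and 34r^2 = 850, so 2048 ≥ 850.
For the inductive step, assume it holds for an arbitrary m ≥ 5, so 2·4^m ≥ 34m^2.
Then 2·4^(m + 1) = 4·(2·4^m) ≥ 4·(34m^2).
Also, for m ≥ 5 we have 4·(34m^2) ≥ 34(m+1)^2, since 4 ≥ (1 + 1/m)^2 for all m ≥ 5.
Combining, 2·4^(m + 1) ≥ 34(m+1)^2.
This completes the induction.
Hence the smallest such M is 5.

M = 5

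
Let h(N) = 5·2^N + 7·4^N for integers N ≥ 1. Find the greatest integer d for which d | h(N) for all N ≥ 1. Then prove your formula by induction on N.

d = 2

Computing the first values: h(1) = 38 and h(2) = 132; gcd(38, 132) = 2, so d ≤ 2.
We prove 2 | 5·2^N + 7·4^N for all N ≥ 1 by induction on N.
When N = 1: h(1) = 38 = 2·(19), so 2 | h(1).
For the inductive step, assume it holds for an arbitrary p ≥ 1, i.e. 2 | h(p). Then
h(p+1) − 4·h(p) = (5·2^(p+1) + 7·4^(p+1)) − 4·(5·2^p + 7·4^p) = (5)·2^p·(2 − 4) = (-10)·2^p. Since 2 | h(p) by the inductive hypothesis, 2 | 4·h(p); and 2 | -10 since -10 = 2·-5. Therefore 2 | h(p+1).
By induction, the statement is established for all N ≥ 1.
Therefore the largest such d is 2.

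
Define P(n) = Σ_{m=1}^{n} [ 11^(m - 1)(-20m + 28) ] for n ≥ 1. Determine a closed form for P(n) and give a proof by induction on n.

We claim P(n) = 11^n(-2n + 3) - 3 for all n ≥ 1.
When n = 1: P(1) = 8, and the closed form gives 8. They agree.
Inductive step: suppose the statement holds for some m ≥ 1, so P(m) = 11^m(-2m + 3) - 3.
Then P(m+1) = P(m) + (11^m(-20m + 8)) = (11^m(-2m + 3) - 3) + (11^m(-20m + 8)).
Simplifying, P(m+1) = -22·11^m·m + 11·11^m - 3 = 11^(m+1)(-2(m+1) + 3) - 3,
which is the closed form with n = m+1.
Hence, by induction on n, the claim holds for every n ≥ 1.

P(n) = 11^n(-2n + 3) - 3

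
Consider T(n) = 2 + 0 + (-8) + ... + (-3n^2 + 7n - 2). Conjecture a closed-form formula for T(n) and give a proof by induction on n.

We claim T(n) = -n(n^2 - 2n - 1) for all n ≥ 1.
Base step (n = 1): T(1) = 2, and the closed form gives 2. They agree.
For the inductive step, assume it holds for an arbitrary k ≥ 1, so T(k) = k(-k^2 + 2k + 1).
Then T(k+1) = T(k) + (-3k^2 + k + 2) = (k(-k^2 + 2k + 1)) + (-3k^2 + k + 2).
Simplifying, T(k+1) = -(k + 1)(k^2 - 2) = -(k+1)((k+1)^2 - 2(k+1) - 1),
which is the closed form with n = k+1.
This completes the induction.

T(n) = -n(n^2 - 2n - 1)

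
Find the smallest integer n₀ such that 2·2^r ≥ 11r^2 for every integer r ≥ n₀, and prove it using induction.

At r = 8: 512 < 704, so the inequality fails and n₀ ≥ 9. We prove 2·2^r ≥ 11r^2 for all r ≥ 9.
For the base case r = 9: 2·2^r = 1024 and 11r^2 = 891, so 1024 ≥ 891.
Inductive step: assume the claim holds for r = m, so 2·2^m ≥ 11m^2.
Then 2·2^(m + 1) = 2·(2·2^m) ≥ 2·(11m^2).
Also, for m ≥ 9 we have 2·(11m^2) ≥ 11(m+1)^2, since 2 ≥ (1 + 1/m)^2 for all m ≥ 9.
Combining, 2·2^(m + 1) ≥ 11(m+1)^2.
Hence, by induction on r, the claim holds for every r ≥ 9.
Hence the smallest such n₀ is 9.

n₀ = 9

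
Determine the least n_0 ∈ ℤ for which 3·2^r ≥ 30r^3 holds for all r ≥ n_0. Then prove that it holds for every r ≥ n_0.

At r = 15: 98304 < 101250, so the inequality fails and n_0 ≥ 16. We prove 3·2^r ≥ 30r^3 for all r ≥ 16.
For the base case r = 16: 3·2^r = 196608 and 30r^3 = 122880, so 196608 ≥ 122880.
Inductive step: suppose the statement holds for some j ≥ 16, so 3·2^j ≥ 30j^3.
Then 3·2^(j + 1) = 2·(3·2^j) ≥ 2·(30j^3).
Also, for j ≥ 16 we have 2·(30j^3) ≥ 30(j+1)^3, since 2 ≥ (1 + 1/j)^3 for all j ≥ 16.
Combining, 3·2^(j + 1) ≥ 30(j+1)^3.
By the principle of mathematical induction, the result holds for all r ≥ 16.
Hence the smallest such n_0 is 16.

n_0 = 16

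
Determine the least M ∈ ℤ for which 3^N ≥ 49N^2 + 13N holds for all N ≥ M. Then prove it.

At N = 7: 2187 < 2492, so the inequality fails and M ≥ 8. We prove 3^N ≥ 49N^2 + 13N for all N ≥ 8.
Base step (N = 8): 3^N = 6561 and 49N^2 + 13N = 3240, so 6561 ≥ 3240.
Suppose the result is true for N = m, so 3^m ≥ 49m^2 + 13m.
Then 3^(m + 1) = 3·(3^m) ≥ 3·(49m^2 + 13m).
Also, for m ≥ 8 we have 3·(49m^2 + 13m) ≥ 49(m+1)^2 + 13(m+1), since 3·(49m^2 + 13m) − (49(m+1)^2 + 13(m+1)) = 98m^2 - 72m - 62, which is nonnegative for all m ≥ 8.
Combining, 3^(m + 1) ≥ 49(m+1)^2 + 13(m+1).
By the principle of mathematical induction, the result holds for all N ≥ 8.
Hence the smallest such M is 8.

M = 8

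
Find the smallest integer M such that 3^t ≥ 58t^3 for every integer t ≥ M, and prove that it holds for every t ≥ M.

At t = 9: 19683 < 42282, so the inequality fails and M ≥ 10. We prove 3^t ≥ 58t^3 for all t ≥ 10.
When t = 10: 3^t = 59049 and 58t^3 = 58000, so 59049 ≥ 58000.
For the inductive step, assume it holds for an arbitrary i ≥ 10, so 3^i ≥ 58i^3.
Then 3^(i + 1) = 3·(3^i) ≥ 3·(58i^3).
Also, for i ≥ 10 we have 3·(58i^3) ≥ 58(i+1)^3, since 3 ≥ (1 + 1/i)^3 for all i ≥ 10.
Combining, 3^(i + 1) ≥ 58(i+1)^3.
By the principle of mathematical induction, the result holds for all t ≥ 10.
Hence the smallest such M is 10.

M = 10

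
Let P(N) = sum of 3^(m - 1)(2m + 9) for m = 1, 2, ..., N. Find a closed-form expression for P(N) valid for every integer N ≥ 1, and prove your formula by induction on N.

We claim P(N) = 3^N(N + 4) - 4 for all N ≥ 1.
Base case (N = 1): P(1) = 11, and the closed form gives 11. They agree.
Inductive step: suppose the statement holds for some m ≥ 1, so P(m) = 3^m(m + 4) - 4.
Then P(m+1) = P(m) + (3^m(2m + 11)) = (3^m(m + 4) - 4) + (3^m(2m + 11)).
Simplifying, P(m+1) = 3·3^m·m + 15·3^m - 4 = 3^(m+1)((m+1) + 4) - 4,
which is the closed form with N = m+1.
Hence, by induction on N, the claim holds for every N ≥ 1.

P(N) = 3^N(N + 4) - 4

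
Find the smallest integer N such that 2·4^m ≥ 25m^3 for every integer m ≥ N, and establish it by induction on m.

N = 6

At m = 5: 2048 < 3125, so the inequality fails and N ≥ 6. We prove 2·4^m ≥ 25m^3 for all m ≥ 6.
When m = 6: 2·4^m = 8192 and 25m^3 = 5400, so 8192 ≥ 5400.
For the inductive step, assume it holds for an arbitrary k ≥ 6, so 2·4^k ≥ 25k^3.
Then 2·4^(k + 1) = 4·(2·4^k) ≥ 4·(25k^3).
Also, for k ≥ 6 we have 4·(25k^3) ≥ 25(k+1)^3, since 4 ≥ (1 + 1/k)^3 for all k ≥ 6.
Combining, 2·4^(k + 1) ≥ 25(k+1)^3.
Hence, by induction on m, the claim holds for every m ≥ 6.
Hence the smallest such N is 6.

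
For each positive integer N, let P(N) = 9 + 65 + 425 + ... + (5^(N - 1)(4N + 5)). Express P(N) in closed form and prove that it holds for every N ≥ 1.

We claim P(N) = 5^N(N + 1) - 1 for all N ≥ 1.
For the base case N = 1: P(1) = 9, and the closed form gives 9. They agree.
Inductive step: suppose the statement holds for some m ≥ 1, so P(m) = 5^m(m + 1) - 1.
Then P(m+1) = P(m) + (5^m(4m + 9)) = (5^m(m + 1) - 1) + (5^m(4m + 9)).
Simplifying, P(m+1) = 5·5^m·m + 10·5^m - 1 = 5^(m+1)((m+1) + 1) - 1,
which is the closed form with N = m+1.
By the principle of mathematical induction, the result holds for all N ≥ 1.

P(N) = 5^N(N + 1) - 1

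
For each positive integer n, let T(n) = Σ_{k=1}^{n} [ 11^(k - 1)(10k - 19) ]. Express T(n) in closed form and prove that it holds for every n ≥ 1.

We claim T(n) = 11^n(n - 2) + 2 for all n ≥ 1.
When n = 1: T(1) = -9, and the closed form gives -9. They agree.
For the inductive step, assume it holds for an arbitrary k ≥ 1, so T(k) = 11^k(k - 2) + 2.
Then T(k+1) = T(k) + (11^k(10k - 9)) = (11^k(k - 2) + 2) + (11^k(10k - 9)).
Simplifying, T(k+1) = 11^(k + 1)k - 11^(k + 1) + 2 = 11^(k+1)((k+1) - 2) + 2,
which is the closed form with n = k+1.
Hence, by induction on n, the claim holds for every n ≥ 1.

T(n) = 11^n(n - 2) + 2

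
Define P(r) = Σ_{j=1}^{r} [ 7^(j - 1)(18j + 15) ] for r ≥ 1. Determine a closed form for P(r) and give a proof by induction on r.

We claim P(r) = 7^r(3r + 2) - 2 for all r ≥ 1.
When r = 1: P(1) = 33, and the closed form gives 33. They agree.
For the inductive step, assume it holds for an arbitrary j ≥ 1, so P(j) = 7^j(3j + 2) - 2.
Then P(j+1) = P(j) + (7^j(18j + 33)) = (7^j(3j + 2) - 2) + (7^j(18j + 33)).
Simplifying, P(j+1) = 21·7^j·j + 35·7^j - 2 = 7^(j+1)(3(j+1) + 2) - 2,
which is the closed form with r = j+1.
This completes the induction.

P(r) = 7^r(3r + 2) - 2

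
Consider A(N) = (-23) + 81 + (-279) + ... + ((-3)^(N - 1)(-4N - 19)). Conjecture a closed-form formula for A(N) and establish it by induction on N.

We claim A(N) = (-3)^N(N + 5) - 5 for all N ≥ 1.
Base step (N = 1): A(1) = -23, and the closed form gives -23. They agree.
Inductive step: suppose the statement holds for some i ≥ 1, so A(i) = (-3)^i(i + 5) - 5.
Then A(i+1) = A(i) + ((-3)^i(-4i - 23)) = ((-3)^i(i + 5) - 5) + ((-3)^i(-4i - 23)).
Simplifying, A(i+1) = -3(-3)^i·i - 18(-3)^i - 5 = (-3)^(i+1)((i+1) + 5) - 5,
which is the closed form with N = i+1.
Hence, by induction on N, the claim holds for every N ≥ 1.

A(N) = (-3)^N(N + 5) - 5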